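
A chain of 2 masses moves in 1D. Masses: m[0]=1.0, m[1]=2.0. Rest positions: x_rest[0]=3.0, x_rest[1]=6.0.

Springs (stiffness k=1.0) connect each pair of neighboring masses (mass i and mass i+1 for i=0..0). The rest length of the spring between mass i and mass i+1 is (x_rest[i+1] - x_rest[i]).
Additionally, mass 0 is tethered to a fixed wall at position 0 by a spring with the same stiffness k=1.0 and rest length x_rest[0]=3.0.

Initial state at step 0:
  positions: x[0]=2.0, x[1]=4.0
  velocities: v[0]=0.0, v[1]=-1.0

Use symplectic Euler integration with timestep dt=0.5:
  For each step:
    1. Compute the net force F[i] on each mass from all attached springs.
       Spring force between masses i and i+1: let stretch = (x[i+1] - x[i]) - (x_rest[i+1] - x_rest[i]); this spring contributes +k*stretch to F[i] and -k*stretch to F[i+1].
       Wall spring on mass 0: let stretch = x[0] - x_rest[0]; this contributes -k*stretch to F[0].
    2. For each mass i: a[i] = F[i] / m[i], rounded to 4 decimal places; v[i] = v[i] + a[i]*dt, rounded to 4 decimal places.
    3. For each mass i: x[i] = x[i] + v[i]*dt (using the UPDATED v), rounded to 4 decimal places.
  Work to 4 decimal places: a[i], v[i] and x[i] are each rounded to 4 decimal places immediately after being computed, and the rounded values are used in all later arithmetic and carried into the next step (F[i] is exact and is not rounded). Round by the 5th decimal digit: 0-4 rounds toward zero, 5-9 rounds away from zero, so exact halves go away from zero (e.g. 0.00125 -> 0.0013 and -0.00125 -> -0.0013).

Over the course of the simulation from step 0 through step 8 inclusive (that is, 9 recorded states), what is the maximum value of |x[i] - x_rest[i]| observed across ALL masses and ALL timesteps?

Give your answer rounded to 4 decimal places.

Answer: 2.5957

Derivation:
Step 0: x=[2.0000 4.0000] v=[0.0000 -1.0000]
Step 1: x=[2.0000 3.6250] v=[0.0000 -0.7500]
Step 2: x=[1.9063 3.4219] v=[-0.1875 -0.4063]
Step 3: x=[1.7149 3.4043] v=[-0.3829 -0.0352]
Step 4: x=[1.5171 3.5506] v=[-0.3957 0.2925]
Step 5: x=[1.4484 3.8177] v=[-0.1375 0.5342]
Step 6: x=[1.6099 4.1637] v=[0.3230 0.6919]
Step 7: x=[2.0074 4.5655] v=[0.7950 0.8035]
Step 8: x=[2.5426 5.0225] v=[1.0704 0.9140]
Max displacement = 2.5957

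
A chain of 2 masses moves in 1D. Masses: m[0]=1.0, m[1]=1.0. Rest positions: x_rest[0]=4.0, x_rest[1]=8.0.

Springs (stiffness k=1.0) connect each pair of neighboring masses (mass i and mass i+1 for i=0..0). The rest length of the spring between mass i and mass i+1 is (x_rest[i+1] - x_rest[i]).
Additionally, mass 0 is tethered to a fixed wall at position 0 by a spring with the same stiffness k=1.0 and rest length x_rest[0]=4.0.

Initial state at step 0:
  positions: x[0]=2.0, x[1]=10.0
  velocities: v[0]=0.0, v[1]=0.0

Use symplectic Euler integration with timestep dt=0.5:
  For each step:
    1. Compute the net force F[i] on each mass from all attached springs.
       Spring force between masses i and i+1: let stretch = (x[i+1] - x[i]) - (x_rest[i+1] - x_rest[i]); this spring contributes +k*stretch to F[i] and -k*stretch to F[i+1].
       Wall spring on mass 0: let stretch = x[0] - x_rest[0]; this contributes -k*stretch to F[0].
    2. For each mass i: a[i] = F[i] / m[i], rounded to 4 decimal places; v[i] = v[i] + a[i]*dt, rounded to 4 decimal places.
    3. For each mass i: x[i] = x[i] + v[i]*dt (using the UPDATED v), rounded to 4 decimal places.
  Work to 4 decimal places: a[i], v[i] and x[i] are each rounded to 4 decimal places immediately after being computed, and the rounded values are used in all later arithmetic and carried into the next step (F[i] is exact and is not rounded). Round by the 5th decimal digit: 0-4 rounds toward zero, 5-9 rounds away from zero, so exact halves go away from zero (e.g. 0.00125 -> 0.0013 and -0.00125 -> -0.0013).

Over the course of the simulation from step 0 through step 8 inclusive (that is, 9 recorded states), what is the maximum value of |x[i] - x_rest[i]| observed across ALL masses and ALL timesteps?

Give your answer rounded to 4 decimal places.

Answer: 2.7959

Derivation:
Step 0: x=[2.0000 10.0000] v=[0.0000 0.0000]
Step 1: x=[3.5000 9.0000] v=[3.0000 -2.0000]
Step 2: x=[5.5000 7.6250] v=[4.0000 -2.7500]
Step 3: x=[6.6563 6.7188] v=[2.3125 -1.8125]
Step 4: x=[6.1641 6.7970] v=[-0.9844 0.1563]
Step 5: x=[4.2891 7.7170] v=[-3.7500 1.8399]
Step 6: x=[2.1988 8.7800] v=[-4.1806 2.1260]
Step 7: x=[1.2041 9.1977] v=[-1.9894 0.8354]
Step 8: x=[1.9068 8.6170] v=[1.4054 -1.1614]
Max displacement = 2.7959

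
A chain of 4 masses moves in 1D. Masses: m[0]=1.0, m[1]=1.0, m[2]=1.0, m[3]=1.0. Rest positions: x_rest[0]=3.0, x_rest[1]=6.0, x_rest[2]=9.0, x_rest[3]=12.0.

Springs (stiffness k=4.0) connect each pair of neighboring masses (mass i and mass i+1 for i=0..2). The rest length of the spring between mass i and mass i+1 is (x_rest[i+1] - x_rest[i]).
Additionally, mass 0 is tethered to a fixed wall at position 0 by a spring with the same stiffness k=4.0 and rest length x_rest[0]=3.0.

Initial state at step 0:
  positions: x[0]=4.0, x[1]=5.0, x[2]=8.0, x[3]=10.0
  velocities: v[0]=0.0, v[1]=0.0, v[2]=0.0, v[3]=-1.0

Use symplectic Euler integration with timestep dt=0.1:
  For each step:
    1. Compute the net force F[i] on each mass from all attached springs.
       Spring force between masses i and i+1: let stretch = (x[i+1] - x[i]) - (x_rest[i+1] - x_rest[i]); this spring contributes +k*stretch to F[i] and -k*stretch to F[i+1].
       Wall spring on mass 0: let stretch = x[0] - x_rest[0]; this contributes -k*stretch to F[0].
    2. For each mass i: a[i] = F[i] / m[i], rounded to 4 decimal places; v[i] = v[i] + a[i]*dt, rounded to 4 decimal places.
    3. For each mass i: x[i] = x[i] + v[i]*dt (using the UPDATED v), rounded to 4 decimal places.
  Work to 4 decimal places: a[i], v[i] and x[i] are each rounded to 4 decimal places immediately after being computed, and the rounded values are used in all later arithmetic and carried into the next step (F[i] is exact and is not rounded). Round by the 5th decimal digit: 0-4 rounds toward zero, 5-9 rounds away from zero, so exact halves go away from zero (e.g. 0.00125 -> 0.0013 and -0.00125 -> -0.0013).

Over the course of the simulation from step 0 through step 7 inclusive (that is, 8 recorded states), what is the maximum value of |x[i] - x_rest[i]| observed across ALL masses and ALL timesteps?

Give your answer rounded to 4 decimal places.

Step 0: x=[4.0000 5.0000 8.0000 10.0000] v=[0.0000 0.0000 0.0000 -1.0000]
Step 1: x=[3.8800 5.0800 7.9600 9.9400] v=[-1.2000 0.8000 -0.4000 -0.6000]
Step 2: x=[3.6528 5.2272 7.8840 9.9208] v=[-2.2720 1.4720 -0.7600 -0.1920]
Step 3: x=[3.3425 5.4177 7.7832 9.9401] v=[-3.1034 1.9050 -1.0080 0.1933]
Step 4: x=[2.9815 5.6198 7.6741 9.9932] v=[-3.6103 2.0211 -1.0914 0.5305]
Step 5: x=[2.6067 5.7986 7.5756 10.0735] v=[-3.7476 1.7875 -0.9855 0.8029]
Step 6: x=[2.2554 5.9208 7.5059 10.1739] v=[-3.5135 1.2215 -0.6971 1.0037]
Step 7: x=[1.9605 5.9597 7.4795 10.2876] v=[-2.9495 0.3894 -0.2639 1.1365]
Max displacement = 2.0792

Answer: 2.0792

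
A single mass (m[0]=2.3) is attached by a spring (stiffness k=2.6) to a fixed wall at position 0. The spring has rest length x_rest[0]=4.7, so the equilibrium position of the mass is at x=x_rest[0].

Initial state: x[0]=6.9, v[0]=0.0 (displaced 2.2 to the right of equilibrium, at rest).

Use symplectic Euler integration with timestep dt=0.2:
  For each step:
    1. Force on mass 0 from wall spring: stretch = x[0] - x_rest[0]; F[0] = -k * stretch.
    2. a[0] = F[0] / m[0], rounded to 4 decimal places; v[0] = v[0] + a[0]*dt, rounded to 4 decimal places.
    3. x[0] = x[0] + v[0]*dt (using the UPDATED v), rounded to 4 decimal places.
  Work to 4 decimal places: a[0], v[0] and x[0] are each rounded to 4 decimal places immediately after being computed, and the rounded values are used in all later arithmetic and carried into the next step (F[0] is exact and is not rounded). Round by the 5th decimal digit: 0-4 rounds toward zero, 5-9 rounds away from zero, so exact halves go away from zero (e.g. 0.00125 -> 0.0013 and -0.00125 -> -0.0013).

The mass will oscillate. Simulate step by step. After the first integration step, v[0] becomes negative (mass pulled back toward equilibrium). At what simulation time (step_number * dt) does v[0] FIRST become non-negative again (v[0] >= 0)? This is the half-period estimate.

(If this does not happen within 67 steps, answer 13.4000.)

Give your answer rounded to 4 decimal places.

Answer: 3.0000

Derivation:
Step 0: x=[6.9000] v=[0.0000]
Step 1: x=[6.8005] v=[-0.4974]
Step 2: x=[6.6060] v=[-0.9723]
Step 3: x=[6.3254] v=[-1.4032]
Step 4: x=[5.9713] v=[-1.7707]
Step 5: x=[5.5597] v=[-2.0581]
Step 6: x=[5.1092] v=[-2.2525]
Step 7: x=[4.6402] v=[-2.3450]
Step 8: x=[4.1739] v=[-2.3315]
Step 9: x=[3.7314] v=[-2.2126]
Step 10: x=[3.3327] v=[-1.9936]
Step 11: x=[2.9958] v=[-1.6845]
Step 12: x=[2.7360] v=[-1.2992]
Step 13: x=[2.5650] v=[-0.8552]
Step 14: x=[2.4905] v=[-0.3725]
Step 15: x=[2.5159] v=[0.1270]
First v>=0 after going negative at step 15, time=3.0000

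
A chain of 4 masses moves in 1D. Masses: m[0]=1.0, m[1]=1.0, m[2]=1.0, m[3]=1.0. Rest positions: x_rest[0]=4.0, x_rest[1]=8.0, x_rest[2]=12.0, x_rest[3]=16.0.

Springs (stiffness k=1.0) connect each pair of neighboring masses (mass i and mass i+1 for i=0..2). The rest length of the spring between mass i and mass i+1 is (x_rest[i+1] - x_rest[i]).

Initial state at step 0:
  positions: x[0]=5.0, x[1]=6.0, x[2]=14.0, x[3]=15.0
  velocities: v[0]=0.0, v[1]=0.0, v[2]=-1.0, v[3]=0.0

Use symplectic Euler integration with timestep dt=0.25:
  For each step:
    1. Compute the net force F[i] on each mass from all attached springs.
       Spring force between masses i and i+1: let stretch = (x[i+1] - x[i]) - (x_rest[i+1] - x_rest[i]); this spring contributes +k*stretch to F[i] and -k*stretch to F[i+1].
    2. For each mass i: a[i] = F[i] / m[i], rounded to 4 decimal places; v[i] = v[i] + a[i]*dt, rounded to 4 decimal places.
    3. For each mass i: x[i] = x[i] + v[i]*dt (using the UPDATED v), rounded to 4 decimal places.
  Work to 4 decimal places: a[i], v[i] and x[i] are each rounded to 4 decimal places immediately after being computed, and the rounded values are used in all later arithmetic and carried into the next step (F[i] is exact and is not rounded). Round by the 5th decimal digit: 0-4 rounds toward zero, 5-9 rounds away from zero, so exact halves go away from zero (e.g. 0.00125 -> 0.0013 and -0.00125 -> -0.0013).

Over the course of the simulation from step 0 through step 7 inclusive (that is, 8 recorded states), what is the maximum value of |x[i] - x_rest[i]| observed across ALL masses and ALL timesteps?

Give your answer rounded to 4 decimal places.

Answer: 2.8191

Derivation:
Step 0: x=[5.0000 6.0000 14.0000 15.0000] v=[0.0000 0.0000 -1.0000 0.0000]
Step 1: x=[4.8125 6.4375 13.3125 15.1875] v=[-0.7500 1.7500 -2.7500 0.7500]
Step 2: x=[4.4766 7.2031 12.3125 15.5078] v=[-1.3438 3.0625 -4.0000 1.2813]
Step 3: x=[4.0611 8.1177 11.1929 15.8784] v=[-1.6622 3.6582 -4.4785 1.4825]
Step 4: x=[3.6491 8.9709 10.1739 16.2062] v=[-1.6481 3.4129 -4.0759 1.3111]
Step 5: x=[3.3197 9.5667 9.4568 16.4070] v=[-1.3177 2.3832 -2.8686 0.8030]
Step 6: x=[3.1307 9.7652 9.1809 16.4234] v=[-0.7560 0.7940 -1.1036 0.0655]
Step 7: x=[3.1064 9.5125 9.3942 16.2371] v=[-0.0974 -1.0107 0.8531 -0.7451]
Max displacement = 2.8191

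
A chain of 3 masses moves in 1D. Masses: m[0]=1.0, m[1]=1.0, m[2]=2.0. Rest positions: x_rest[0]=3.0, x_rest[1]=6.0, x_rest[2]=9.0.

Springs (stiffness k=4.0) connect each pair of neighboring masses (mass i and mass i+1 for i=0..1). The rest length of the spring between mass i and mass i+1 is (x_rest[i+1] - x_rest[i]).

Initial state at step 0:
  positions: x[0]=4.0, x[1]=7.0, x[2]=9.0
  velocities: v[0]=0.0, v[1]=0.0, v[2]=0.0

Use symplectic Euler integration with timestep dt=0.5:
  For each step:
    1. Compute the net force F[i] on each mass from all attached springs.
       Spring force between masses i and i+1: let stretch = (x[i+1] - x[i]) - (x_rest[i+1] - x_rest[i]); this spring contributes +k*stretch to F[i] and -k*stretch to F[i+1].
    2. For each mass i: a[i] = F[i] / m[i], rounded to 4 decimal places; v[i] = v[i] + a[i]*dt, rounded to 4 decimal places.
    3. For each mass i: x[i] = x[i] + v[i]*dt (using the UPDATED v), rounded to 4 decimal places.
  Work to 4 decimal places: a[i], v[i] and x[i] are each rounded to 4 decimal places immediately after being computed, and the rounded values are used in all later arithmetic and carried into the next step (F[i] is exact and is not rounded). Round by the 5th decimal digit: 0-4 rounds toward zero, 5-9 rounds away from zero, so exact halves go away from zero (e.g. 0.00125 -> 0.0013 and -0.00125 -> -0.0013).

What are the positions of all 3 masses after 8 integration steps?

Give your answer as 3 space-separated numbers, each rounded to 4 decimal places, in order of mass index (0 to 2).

Answer: 3.9532 6.3047 9.3711

Derivation:
Step 0: x=[4.0000 7.0000 9.0000] v=[0.0000 0.0000 0.0000]
Step 1: x=[4.0000 6.0000 9.5000] v=[0.0000 -2.0000 1.0000]
Step 2: x=[3.0000 6.5000 9.7500] v=[-2.0000 1.0000 0.5000]
Step 3: x=[2.5000 6.7500 9.8750] v=[-1.0000 0.5000 0.2500]
Step 4: x=[3.2500 5.8750 9.9375] v=[1.5000 -1.7500 0.1250]
Step 5: x=[3.6250 6.4375 9.4688] v=[0.7500 1.1250 -0.9375]
Step 6: x=[3.8125 7.2188 8.9844] v=[0.3750 1.5626 -0.9688]
Step 7: x=[4.4063 6.3594 9.1172] v=[1.1876 -1.7188 0.2656]
Step 8: x=[3.9532 6.3047 9.3711] v=[-0.9062 -0.1094 0.5078]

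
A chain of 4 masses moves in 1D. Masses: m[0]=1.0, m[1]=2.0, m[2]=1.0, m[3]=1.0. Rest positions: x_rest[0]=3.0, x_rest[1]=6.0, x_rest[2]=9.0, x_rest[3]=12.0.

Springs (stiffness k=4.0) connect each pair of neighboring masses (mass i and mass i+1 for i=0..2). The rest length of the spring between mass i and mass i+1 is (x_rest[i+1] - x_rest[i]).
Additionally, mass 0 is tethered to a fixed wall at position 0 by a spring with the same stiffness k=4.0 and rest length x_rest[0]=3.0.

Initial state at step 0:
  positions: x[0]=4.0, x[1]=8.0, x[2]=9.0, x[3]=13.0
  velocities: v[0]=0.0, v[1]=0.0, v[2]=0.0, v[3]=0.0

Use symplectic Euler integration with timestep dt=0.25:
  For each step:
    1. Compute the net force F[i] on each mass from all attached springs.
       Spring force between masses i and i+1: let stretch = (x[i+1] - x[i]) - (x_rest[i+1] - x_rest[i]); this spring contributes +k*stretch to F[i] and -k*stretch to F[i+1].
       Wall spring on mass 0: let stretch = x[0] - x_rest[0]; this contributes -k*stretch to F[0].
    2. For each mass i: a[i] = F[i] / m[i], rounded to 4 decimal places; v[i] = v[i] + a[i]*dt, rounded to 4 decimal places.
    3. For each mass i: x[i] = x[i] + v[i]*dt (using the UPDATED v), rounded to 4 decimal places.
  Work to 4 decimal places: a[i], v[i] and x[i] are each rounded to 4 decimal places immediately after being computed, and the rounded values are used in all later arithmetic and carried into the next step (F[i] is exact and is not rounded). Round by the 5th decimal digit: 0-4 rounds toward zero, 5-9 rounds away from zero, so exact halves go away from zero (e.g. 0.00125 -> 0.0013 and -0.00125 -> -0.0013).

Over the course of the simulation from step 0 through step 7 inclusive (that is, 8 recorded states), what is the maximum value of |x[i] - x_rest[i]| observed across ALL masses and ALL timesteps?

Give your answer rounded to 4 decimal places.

Step 0: x=[4.0000 8.0000 9.0000 13.0000] v=[0.0000 0.0000 0.0000 0.0000]
Step 1: x=[4.0000 7.6250 9.7500 12.7500] v=[0.0000 -1.5000 3.0000 -1.0000]
Step 2: x=[3.9063 7.0625 10.7188 12.5000] v=[-0.3750 -2.2500 3.8750 -1.0000]
Step 3: x=[3.6250 6.5625 11.2188 12.5547] v=[-1.1251 -2.0000 1.9999 0.2188]
Step 4: x=[3.1719 6.2774 10.8887 13.0254] v=[-1.8126 -1.1406 -1.3205 1.8829]
Step 5: x=[2.7022 6.1805 9.9399 13.7120] v=[-1.8790 -0.3877 -3.7951 2.7462]
Step 6: x=[2.4265 6.1187 8.9943 14.2055] v=[-1.1029 -0.2472 -3.7824 1.9741]
Step 7: x=[2.4672 5.9548 8.6326 14.1462] v=[0.1628 -0.6555 -1.4468 -0.2371]
Max displacement = 2.2188

Answer: 2.2188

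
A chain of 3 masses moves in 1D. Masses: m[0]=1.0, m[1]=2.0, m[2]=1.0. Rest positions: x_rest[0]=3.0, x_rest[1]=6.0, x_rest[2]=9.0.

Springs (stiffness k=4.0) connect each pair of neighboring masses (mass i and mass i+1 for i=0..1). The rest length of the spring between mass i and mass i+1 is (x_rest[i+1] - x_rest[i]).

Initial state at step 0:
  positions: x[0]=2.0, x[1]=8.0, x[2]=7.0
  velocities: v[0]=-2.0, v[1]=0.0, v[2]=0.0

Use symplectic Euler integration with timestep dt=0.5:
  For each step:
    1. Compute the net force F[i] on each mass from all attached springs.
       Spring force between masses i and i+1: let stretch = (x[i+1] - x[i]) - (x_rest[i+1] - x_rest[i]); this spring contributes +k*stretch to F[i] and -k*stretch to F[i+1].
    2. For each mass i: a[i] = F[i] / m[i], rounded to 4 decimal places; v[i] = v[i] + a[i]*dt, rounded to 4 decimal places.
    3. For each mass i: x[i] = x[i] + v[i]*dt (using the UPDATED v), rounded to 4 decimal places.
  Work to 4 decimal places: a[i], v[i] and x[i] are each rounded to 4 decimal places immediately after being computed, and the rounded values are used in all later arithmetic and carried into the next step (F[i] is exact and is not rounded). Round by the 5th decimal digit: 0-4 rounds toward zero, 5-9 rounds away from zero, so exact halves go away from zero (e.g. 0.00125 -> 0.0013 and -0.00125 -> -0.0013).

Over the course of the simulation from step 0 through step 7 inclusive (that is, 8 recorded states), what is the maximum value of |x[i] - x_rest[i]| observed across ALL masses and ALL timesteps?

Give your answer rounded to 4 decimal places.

Answer: 3.5000

Derivation:
Step 0: x=[2.0000 8.0000 7.0000] v=[-2.0000 0.0000 0.0000]
Step 1: x=[4.0000 4.5000 11.0000] v=[4.0000 -7.0000 8.0000]
Step 2: x=[3.5000 4.0000 11.5000] v=[-1.0000 -1.0000 1.0000]
Step 3: x=[0.5000 7.0000 7.5000] v=[-6.0000 6.0000 -8.0000]
Step 4: x=[1.0000 7.0000 6.0000] v=[1.0000 0.0000 -3.0000]
Step 5: x=[4.5000 3.5000 8.5000] v=[7.0000 -7.0000 5.0000]
Step 6: x=[4.0000 3.0000 9.0000] v=[-1.0000 -1.0000 1.0000]
Step 7: x=[-0.5000 6.0000 6.5000] v=[-9.0000 6.0000 -5.0000]
Max displacement = 3.5000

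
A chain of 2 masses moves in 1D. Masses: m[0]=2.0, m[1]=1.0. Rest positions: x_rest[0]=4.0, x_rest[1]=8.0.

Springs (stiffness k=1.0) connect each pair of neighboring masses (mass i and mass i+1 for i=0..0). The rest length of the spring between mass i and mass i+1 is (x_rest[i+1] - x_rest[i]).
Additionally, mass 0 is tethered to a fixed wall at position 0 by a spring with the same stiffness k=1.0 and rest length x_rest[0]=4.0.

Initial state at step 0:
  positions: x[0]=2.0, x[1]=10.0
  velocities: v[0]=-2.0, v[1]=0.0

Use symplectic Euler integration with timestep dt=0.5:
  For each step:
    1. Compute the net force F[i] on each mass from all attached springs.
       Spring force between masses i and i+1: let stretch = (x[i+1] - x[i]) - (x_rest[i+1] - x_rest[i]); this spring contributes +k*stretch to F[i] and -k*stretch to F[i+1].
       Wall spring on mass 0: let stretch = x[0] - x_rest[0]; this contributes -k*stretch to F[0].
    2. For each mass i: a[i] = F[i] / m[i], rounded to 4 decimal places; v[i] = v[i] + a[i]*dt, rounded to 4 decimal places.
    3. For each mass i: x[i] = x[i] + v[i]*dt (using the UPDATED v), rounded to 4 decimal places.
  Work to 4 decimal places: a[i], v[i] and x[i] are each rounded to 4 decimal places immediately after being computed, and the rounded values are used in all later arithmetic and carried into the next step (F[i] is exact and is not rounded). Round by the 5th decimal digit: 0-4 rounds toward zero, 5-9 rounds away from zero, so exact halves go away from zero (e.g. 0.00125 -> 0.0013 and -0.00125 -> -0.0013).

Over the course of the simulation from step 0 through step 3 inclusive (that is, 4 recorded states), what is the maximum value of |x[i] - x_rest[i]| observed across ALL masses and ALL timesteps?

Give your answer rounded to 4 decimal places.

Step 0: x=[2.0000 10.0000] v=[-2.0000 0.0000]
Step 1: x=[1.7500 9.0000] v=[-0.5000 -2.0000]
Step 2: x=[2.1875 7.1875] v=[0.8750 -3.6250]
Step 3: x=[2.9766 5.1250] v=[1.5782 -4.1250]
Max displacement = 2.8750

Answer: 2.8750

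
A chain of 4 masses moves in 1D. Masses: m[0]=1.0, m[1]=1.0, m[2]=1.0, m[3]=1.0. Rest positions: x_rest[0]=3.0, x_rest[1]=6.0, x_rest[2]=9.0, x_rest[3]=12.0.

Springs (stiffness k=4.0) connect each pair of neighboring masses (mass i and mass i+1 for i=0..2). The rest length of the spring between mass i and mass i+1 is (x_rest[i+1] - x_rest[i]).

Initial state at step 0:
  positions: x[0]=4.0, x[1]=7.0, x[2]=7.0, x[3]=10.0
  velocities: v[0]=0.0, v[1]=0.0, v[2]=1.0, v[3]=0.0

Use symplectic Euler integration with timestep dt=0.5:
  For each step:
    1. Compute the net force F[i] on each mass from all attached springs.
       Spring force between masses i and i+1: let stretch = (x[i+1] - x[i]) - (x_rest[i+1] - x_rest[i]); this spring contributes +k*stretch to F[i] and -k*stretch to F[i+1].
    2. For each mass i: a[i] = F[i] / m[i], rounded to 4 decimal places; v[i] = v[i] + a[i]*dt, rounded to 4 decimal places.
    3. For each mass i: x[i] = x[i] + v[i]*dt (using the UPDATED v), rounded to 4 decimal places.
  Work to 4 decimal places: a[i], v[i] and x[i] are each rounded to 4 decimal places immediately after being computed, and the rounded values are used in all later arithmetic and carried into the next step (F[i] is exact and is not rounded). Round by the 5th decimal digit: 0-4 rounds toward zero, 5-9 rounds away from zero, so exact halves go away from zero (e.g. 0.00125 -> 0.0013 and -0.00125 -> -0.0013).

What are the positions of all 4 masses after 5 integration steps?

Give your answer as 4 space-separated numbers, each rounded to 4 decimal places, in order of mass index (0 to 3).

Answer: 1.5000 8.0000 7.5000 13.5000

Derivation:
Step 0: x=[4.0000 7.0000 7.0000 10.0000] v=[0.0000 0.0000 1.0000 0.0000]
Step 1: x=[4.0000 4.0000 10.5000 10.0000] v=[0.0000 -6.0000 7.0000 0.0000]
Step 2: x=[1.0000 7.5000 7.0000 13.5000] v=[-6.0000 7.0000 -7.0000 7.0000]
Step 3: x=[1.5000 4.0000 10.5000 13.5000] v=[1.0000 -7.0000 7.0000 0.0000]
Step 4: x=[1.5000 4.5000 10.5000 13.5000] v=[0.0000 1.0000 0.0000 0.0000]
Step 5: x=[1.5000 8.0000 7.5000 13.5000] v=[0.0000 7.0000 -6.0000 0.0000]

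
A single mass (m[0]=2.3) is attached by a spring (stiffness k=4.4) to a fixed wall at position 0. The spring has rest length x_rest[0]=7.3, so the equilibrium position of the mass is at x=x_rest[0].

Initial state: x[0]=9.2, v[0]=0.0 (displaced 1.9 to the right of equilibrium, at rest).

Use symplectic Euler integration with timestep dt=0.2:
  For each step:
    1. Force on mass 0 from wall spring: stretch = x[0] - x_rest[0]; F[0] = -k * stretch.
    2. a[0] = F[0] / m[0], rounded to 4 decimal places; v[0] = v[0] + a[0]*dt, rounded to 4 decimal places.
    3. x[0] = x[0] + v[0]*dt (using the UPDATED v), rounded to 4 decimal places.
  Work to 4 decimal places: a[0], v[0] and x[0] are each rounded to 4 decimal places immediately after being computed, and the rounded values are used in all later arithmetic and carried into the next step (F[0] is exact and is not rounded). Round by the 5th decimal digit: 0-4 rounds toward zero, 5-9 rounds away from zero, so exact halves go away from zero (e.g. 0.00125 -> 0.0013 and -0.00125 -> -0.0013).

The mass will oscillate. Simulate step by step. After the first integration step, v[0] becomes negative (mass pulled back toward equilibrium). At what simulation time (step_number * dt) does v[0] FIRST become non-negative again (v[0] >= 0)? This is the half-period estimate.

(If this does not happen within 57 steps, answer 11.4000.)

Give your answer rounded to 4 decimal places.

Step 0: x=[9.2000] v=[0.0000]
Step 1: x=[9.0546] v=[-0.7270]
Step 2: x=[8.7749] v=[-1.3983]
Step 3: x=[8.3824] v=[-1.9626]
Step 4: x=[7.9071] v=[-2.3767]
Step 5: x=[7.3853] v=[-2.6090]
Step 6: x=[6.8570] v=[-2.6416]
Step 7: x=[6.3626] v=[-2.4721]
Step 8: x=[5.9399] v=[-2.1134]
Step 9: x=[5.6213] v=[-1.5930]
Step 10: x=[5.4312] v=[-0.9507]
Step 11: x=[5.3841] v=[-0.2357]
Step 12: x=[5.4836] v=[0.4973]
First v>=0 after going negative at step 12, time=2.4000

Answer: 2.4000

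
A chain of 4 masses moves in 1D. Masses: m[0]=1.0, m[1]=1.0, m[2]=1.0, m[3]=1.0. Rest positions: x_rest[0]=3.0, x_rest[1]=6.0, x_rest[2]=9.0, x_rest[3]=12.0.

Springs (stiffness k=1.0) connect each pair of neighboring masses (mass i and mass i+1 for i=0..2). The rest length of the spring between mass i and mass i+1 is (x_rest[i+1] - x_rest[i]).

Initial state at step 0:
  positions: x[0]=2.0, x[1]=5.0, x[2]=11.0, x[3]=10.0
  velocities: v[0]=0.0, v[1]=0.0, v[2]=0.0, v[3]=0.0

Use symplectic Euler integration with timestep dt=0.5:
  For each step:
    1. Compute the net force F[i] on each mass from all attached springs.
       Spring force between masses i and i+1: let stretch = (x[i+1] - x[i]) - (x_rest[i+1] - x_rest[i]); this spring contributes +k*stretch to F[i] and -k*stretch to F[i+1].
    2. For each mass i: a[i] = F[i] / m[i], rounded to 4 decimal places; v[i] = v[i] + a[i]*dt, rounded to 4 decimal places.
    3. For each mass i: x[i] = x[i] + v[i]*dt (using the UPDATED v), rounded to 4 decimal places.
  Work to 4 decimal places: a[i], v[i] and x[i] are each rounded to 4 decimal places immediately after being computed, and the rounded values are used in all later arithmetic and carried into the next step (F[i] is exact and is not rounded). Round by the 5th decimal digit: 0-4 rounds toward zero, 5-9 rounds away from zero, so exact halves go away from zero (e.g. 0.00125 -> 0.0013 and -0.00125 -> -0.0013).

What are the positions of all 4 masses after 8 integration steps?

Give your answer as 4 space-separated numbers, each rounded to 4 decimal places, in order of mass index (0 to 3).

Answer: 1.3392 7.1020 9.0156 10.5441

Derivation:
Step 0: x=[2.0000 5.0000 11.0000 10.0000] v=[0.0000 0.0000 0.0000 0.0000]
Step 1: x=[2.0000 5.7500 9.2500 11.0000] v=[0.0000 1.5000 -3.5000 2.0000]
Step 2: x=[2.1875 6.4375 7.0625 12.3125] v=[0.3750 1.3750 -4.3750 2.6250]
Step 3: x=[2.6875 6.2188 6.0313 13.0625] v=[1.0000 -0.4375 -2.0625 1.5000]
Step 4: x=[3.3204 5.0704 6.8048 12.8047] v=[1.2657 -2.2969 1.5469 -0.5156]
Step 5: x=[3.6408 3.9181 8.6447 11.7969] v=[0.6407 -2.3047 3.6797 -2.0156]
Step 6: x=[3.2805 3.8781 10.0910 10.7511] v=[-0.7207 -0.0801 2.8925 -2.0917]
Step 7: x=[2.3196 5.2419 10.1491 10.2902] v=[-1.9219 2.7276 0.1161 -0.9218]
Step 8: x=[1.3392 7.1020 9.0156 10.5441] v=[-1.9608 3.7201 -2.2670 0.5077]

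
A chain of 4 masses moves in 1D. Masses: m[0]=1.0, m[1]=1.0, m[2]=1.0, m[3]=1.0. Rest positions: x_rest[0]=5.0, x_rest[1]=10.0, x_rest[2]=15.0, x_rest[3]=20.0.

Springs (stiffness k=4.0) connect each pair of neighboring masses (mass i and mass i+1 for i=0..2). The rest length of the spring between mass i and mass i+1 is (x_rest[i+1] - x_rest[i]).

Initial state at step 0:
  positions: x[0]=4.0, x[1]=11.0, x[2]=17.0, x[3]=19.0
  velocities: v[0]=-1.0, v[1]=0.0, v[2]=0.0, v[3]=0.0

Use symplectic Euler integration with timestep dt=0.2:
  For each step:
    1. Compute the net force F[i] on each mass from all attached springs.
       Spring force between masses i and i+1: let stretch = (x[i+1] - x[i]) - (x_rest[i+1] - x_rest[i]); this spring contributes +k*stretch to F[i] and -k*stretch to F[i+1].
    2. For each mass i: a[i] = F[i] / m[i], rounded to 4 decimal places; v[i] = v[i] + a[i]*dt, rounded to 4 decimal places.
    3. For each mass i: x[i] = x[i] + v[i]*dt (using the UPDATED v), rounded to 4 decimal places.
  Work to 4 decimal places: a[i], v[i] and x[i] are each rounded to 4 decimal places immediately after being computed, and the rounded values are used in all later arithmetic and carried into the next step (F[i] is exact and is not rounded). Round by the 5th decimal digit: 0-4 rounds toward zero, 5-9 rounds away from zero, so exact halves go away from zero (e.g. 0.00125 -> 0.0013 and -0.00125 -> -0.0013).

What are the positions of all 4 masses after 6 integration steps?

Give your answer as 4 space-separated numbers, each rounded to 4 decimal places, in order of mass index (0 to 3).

Step 0: x=[4.0000 11.0000 17.0000 19.0000] v=[-1.0000 0.0000 0.0000 0.0000]
Step 1: x=[4.1200 10.8400 16.3600 19.4800] v=[0.6000 -0.8000 -3.2000 2.4000]
Step 2: x=[4.5152 10.4880 15.3360 20.2608] v=[1.9760 -1.7600 -5.1200 3.9040]
Step 3: x=[5.0660 9.9560 14.3243 21.0536] v=[2.7542 -2.6598 -5.0586 3.9642]
Step 4: x=[5.5992 9.3406 13.6903 21.5698] v=[2.6662 -3.0772 -3.1698 2.5808]
Step 5: x=[5.9311 8.8225 13.6211 21.6252] v=[1.6593 -2.5906 -0.3460 0.2772]
Step 6: x=[5.9256 8.6095 14.0648 21.2000] v=[-0.0276 -1.0648 2.2184 -2.1261]

Answer: 5.9256 8.6095 14.0648 21.2000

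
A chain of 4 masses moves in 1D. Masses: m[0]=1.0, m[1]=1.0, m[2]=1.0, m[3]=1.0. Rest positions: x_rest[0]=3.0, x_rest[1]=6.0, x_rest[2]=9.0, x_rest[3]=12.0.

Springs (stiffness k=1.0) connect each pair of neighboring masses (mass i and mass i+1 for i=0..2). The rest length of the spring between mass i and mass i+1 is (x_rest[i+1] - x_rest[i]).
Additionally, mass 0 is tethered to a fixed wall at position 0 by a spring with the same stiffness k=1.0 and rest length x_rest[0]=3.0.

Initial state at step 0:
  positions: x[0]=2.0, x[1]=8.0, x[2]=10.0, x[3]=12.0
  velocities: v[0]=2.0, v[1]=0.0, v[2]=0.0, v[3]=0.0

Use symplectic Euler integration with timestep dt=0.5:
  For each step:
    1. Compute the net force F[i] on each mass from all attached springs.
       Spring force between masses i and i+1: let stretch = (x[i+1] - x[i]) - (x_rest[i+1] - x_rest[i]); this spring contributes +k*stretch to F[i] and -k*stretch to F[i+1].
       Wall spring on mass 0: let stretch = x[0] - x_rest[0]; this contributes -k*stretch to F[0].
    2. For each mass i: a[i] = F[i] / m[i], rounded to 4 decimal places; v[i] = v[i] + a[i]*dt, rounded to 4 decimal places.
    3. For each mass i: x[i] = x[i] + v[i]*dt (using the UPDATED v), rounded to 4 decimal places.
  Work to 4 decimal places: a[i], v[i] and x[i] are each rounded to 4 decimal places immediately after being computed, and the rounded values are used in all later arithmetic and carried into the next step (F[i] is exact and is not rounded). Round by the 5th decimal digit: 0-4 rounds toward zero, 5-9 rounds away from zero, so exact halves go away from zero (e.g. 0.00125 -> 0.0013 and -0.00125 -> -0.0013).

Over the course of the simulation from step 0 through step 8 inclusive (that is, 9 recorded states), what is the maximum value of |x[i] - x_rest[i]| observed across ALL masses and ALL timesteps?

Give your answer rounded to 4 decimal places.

Step 0: x=[2.0000 8.0000 10.0000 12.0000] v=[2.0000 0.0000 0.0000 0.0000]
Step 1: x=[4.0000 7.0000 10.0000 12.2500] v=[4.0000 -2.0000 0.0000 0.5000]
Step 2: x=[5.7500 6.0000 9.8125 12.6875] v=[3.5000 -2.0000 -0.3750 0.8750]
Step 3: x=[6.1250 5.8906 9.3906 13.1563] v=[0.7500 -0.2188 -0.8438 0.9375]
Step 4: x=[4.9102 6.7148 9.0351 13.4337] v=[-2.4297 1.6484 -0.7110 0.5547]
Step 5: x=[2.9190 7.6680 9.1992 13.3614] v=[-3.9825 1.9063 0.3282 -0.1446]
Step 6: x=[1.3853 7.8167 10.0211 12.9986] v=[-3.0675 0.2974 1.6437 -0.7257]
Step 7: x=[1.1131 6.9087 11.0363 12.6414] v=[-0.5445 -1.8161 2.0303 -0.7145]
Step 8: x=[2.0115 5.5837 11.4209 12.6329] v=[1.7968 -2.6501 0.7691 -0.0171]
Max displacement = 3.1250

Answer: 3.1250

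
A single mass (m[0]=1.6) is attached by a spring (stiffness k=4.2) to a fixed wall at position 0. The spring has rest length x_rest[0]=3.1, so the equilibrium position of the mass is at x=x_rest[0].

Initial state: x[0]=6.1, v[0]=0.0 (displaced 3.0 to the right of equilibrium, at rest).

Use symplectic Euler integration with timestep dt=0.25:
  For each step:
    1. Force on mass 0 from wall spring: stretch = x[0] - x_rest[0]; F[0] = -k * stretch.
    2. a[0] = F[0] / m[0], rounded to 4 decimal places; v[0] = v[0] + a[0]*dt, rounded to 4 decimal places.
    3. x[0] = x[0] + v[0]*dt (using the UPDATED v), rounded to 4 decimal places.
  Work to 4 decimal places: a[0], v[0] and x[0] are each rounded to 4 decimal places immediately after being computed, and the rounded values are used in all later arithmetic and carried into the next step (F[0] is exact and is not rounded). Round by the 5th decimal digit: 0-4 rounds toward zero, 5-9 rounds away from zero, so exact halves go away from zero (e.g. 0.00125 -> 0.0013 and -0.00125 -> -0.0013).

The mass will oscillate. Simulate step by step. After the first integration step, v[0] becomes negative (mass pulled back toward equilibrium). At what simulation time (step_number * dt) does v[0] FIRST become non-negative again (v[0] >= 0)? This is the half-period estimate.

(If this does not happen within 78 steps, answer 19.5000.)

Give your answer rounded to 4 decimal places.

Step 0: x=[6.1000] v=[0.0000]
Step 1: x=[5.6078] v=[-1.9688]
Step 2: x=[4.7042] v=[-3.6146]
Step 3: x=[3.5374] v=[-4.6674]
Step 4: x=[2.2988] v=[-4.9545]
Step 5: x=[1.1916] v=[-4.4287]
Step 6: x=[0.3975] v=[-3.1763]
Step 7: x=[0.0468] v=[-1.4028]
Step 8: x=[0.1970] v=[0.6009]
First v>=0 after going negative at step 8, time=2.0000

Answer: 2.0000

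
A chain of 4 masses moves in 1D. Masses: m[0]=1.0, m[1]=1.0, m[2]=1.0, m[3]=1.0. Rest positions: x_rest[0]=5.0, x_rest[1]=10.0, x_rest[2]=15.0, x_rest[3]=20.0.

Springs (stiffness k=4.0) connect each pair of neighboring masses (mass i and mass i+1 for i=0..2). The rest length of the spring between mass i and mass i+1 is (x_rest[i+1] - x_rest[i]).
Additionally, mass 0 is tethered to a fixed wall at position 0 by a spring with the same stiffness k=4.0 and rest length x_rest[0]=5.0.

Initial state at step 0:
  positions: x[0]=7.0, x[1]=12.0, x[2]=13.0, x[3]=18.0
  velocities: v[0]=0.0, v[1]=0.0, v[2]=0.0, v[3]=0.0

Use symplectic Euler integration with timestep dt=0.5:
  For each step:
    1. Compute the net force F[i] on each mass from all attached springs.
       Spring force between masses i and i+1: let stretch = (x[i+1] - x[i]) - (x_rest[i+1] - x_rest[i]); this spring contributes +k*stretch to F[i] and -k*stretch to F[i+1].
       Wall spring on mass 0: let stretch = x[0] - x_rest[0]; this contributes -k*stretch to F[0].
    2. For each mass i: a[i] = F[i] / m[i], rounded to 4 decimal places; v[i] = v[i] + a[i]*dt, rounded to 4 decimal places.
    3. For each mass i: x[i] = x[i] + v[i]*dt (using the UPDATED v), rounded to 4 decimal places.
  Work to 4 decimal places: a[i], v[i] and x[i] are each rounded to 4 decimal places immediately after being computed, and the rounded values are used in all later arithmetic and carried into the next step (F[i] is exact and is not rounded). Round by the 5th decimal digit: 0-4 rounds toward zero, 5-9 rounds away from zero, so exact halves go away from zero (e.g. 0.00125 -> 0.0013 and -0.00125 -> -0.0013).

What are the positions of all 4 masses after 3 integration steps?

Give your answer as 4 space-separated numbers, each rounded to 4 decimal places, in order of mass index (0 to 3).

Answer: 5.0000 6.0000 15.0000 22.0000

Derivation:
Step 0: x=[7.0000 12.0000 13.0000 18.0000] v=[0.0000 0.0000 0.0000 0.0000]
Step 1: x=[5.0000 8.0000 17.0000 18.0000] v=[-4.0000 -8.0000 8.0000 0.0000]
Step 2: x=[1.0000 10.0000 13.0000 22.0000] v=[-8.0000 4.0000 -8.0000 8.0000]
Step 3: x=[5.0000 6.0000 15.0000 22.0000] v=[8.0000 -8.0000 4.0000 0.0000]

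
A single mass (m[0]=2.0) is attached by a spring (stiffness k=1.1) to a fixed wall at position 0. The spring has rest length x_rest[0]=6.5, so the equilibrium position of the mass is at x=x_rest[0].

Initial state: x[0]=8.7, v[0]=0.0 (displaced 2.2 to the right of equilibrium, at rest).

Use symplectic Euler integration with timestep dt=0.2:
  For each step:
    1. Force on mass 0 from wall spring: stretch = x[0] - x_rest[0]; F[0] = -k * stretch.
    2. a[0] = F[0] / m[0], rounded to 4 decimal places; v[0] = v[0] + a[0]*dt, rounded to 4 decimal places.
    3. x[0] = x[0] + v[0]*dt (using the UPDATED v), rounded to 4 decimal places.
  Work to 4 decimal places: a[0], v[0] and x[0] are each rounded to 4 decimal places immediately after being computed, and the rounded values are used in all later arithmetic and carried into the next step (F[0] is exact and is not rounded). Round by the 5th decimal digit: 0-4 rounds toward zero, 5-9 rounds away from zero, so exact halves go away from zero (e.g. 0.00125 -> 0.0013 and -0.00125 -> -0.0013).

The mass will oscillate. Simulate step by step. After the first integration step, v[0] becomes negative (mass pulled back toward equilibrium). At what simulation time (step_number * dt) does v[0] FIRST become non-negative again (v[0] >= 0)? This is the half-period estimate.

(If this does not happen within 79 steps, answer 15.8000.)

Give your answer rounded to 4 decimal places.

Step 0: x=[8.7000] v=[0.0000]
Step 1: x=[8.6516] v=[-0.2420]
Step 2: x=[8.5559] v=[-0.4787]
Step 3: x=[8.4149] v=[-0.7048]
Step 4: x=[8.2318] v=[-0.9154]
Step 5: x=[8.0106] v=[-1.1059]
Step 6: x=[7.7562] v=[-1.2721]
Step 7: x=[7.4741] v=[-1.4103]
Step 8: x=[7.1706] v=[-1.5175]
Step 9: x=[6.8523] v=[-1.5913]
Step 10: x=[6.5263] v=[-1.6301]
Step 11: x=[6.1997] v=[-1.6330]
Step 12: x=[5.8797] v=[-1.6000]
Step 13: x=[5.5733] v=[-1.5318]
Step 14: x=[5.2873] v=[-1.4299]
Step 15: x=[5.0280] v=[-1.2965]
Step 16: x=[4.8011] v=[-1.1346]
Step 17: x=[4.6116] v=[-0.9477]
Step 18: x=[4.4636] v=[-0.7400]
Step 19: x=[4.3604] v=[-0.5160]
Step 20: x=[4.3043] v=[-0.2806]
Step 21: x=[4.2965] v=[-0.0391]
Step 22: x=[4.3372] v=[0.2033]
First v>=0 after going negative at step 22, time=4.4000

Answer: 4.4000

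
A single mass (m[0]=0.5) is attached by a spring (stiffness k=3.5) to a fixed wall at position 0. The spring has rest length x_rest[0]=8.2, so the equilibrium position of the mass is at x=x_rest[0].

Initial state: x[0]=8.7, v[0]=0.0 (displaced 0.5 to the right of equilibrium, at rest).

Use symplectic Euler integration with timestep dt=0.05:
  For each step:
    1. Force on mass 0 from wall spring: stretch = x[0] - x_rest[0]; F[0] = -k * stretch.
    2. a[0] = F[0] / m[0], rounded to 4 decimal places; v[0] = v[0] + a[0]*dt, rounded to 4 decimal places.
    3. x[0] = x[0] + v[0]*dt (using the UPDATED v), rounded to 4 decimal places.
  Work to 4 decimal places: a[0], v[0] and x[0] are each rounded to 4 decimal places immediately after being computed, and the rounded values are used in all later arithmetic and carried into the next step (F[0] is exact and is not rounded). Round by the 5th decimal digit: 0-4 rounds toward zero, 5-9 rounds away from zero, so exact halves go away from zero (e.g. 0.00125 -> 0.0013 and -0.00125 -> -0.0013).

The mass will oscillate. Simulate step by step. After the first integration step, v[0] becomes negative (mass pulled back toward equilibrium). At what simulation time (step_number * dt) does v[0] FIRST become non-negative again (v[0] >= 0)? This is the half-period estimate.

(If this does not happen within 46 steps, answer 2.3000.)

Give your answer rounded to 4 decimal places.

Answer: 1.2000

Derivation:
Step 0: x=[8.7000] v=[0.0000]
Step 1: x=[8.6913] v=[-0.1750]
Step 2: x=[8.6740] v=[-0.3470]
Step 3: x=[8.6484] v=[-0.5129]
Step 4: x=[8.6149] v=[-0.6698]
Step 5: x=[8.5742] v=[-0.8150]
Step 6: x=[8.5269] v=[-0.9460]
Step 7: x=[8.4739] v=[-1.0604]
Step 8: x=[8.4161] v=[-1.1563]
Step 9: x=[8.3545] v=[-1.2319]
Step 10: x=[8.2902] v=[-1.2860]
Step 11: x=[8.2243] v=[-1.3176]
Step 12: x=[8.1580] v=[-1.3261]
Step 13: x=[8.0924] v=[-1.3114]
Step 14: x=[8.0287] v=[-1.2737]
Step 15: x=[7.9680] v=[-1.2137]
Step 16: x=[7.9114] v=[-1.1325]
Step 17: x=[7.8598] v=[-1.0315]
Step 18: x=[7.8142] v=[-0.9124]
Step 19: x=[7.7753] v=[-0.7774]
Step 20: x=[7.7439] v=[-0.6288]
Step 21: x=[7.7204] v=[-0.4692]
Step 22: x=[7.7053] v=[-0.3013]
Step 23: x=[7.6989] v=[-0.1282]
Step 24: x=[7.7013] v=[0.0472]
First v>=0 after going negative at step 24, time=1.2000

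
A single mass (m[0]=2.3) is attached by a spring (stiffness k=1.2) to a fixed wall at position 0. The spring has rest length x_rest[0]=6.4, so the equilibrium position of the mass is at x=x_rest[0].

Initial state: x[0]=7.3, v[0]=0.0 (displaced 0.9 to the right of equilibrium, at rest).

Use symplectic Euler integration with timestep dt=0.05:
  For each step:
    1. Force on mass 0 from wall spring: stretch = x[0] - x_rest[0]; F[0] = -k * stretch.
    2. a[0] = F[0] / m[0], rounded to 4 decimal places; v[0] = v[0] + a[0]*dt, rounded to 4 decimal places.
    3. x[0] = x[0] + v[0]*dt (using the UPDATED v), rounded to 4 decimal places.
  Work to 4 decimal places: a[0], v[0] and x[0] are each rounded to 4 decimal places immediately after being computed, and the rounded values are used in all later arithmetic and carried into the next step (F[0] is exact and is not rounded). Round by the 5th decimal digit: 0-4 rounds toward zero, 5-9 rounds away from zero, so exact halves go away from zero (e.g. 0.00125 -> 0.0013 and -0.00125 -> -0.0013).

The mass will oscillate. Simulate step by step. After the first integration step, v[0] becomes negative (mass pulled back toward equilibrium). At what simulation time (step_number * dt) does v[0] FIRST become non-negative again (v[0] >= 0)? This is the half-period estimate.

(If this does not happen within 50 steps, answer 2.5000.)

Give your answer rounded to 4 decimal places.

Answer: 2.5000

Derivation:
Step 0: x=[7.3000] v=[0.0000]
Step 1: x=[7.2988] v=[-0.0235]
Step 2: x=[7.2965] v=[-0.0469]
Step 3: x=[7.2930] v=[-0.0703]
Step 4: x=[7.2883] v=[-0.0936]
Step 5: x=[7.2825] v=[-0.1168]
Step 6: x=[7.2755] v=[-0.1398]
Step 7: x=[7.2674] v=[-0.1626]
Step 8: x=[7.2581] v=[-0.1852]
Step 9: x=[7.2477] v=[-0.2076]
Step 10: x=[7.2362] v=[-0.2297]
Step 11: x=[7.2236] v=[-0.2515]
Step 12: x=[7.2100] v=[-0.2730]
Step 13: x=[7.1953] v=[-0.2941]
Step 14: x=[7.1796] v=[-0.3148]
Step 15: x=[7.1628] v=[-0.3351]
Step 16: x=[7.1451] v=[-0.3550]
Step 17: x=[7.1264] v=[-0.3744]
Step 18: x=[7.1067] v=[-0.3934]
Step 19: x=[7.0861] v=[-0.4118]
Step 20: x=[7.0646] v=[-0.4297]
Step 21: x=[7.0423] v=[-0.4470]
Step 22: x=[7.0191] v=[-0.4638]
Step 23: x=[6.9951] v=[-0.4800]
Step 24: x=[6.9703] v=[-0.4955]
Step 25: x=[6.9448] v=[-0.5104]
Step 26: x=[6.9186] v=[-0.5246]
Step 27: x=[6.8917] v=[-0.5381]
Step 28: x=[6.8642] v=[-0.5509]
Step 29: x=[6.8361] v=[-0.5630]
Step 30: x=[6.8074] v=[-0.5744]
Step 31: x=[6.7782] v=[-0.5850]
Step 32: x=[6.7485] v=[-0.5949]
Step 33: x=[6.7183] v=[-0.6040]
Step 34: x=[6.6877] v=[-0.6123]
Step 35: x=[6.6567] v=[-0.6198]
Step 36: x=[6.6254] v=[-0.6265]
Step 37: x=[6.5938] v=[-0.6324]
Step 38: x=[6.5619] v=[-0.6375]
Step 39: x=[6.5298] v=[-0.6417]
Step 40: x=[6.4975] v=[-0.6451]
Step 41: x=[6.4651] v=[-0.6476]
Step 42: x=[6.4326] v=[-0.6493]
Step 43: x=[6.4001] v=[-0.6502]
Step 44: x=[6.3676] v=[-0.6502]
Step 45: x=[6.3351] v=[-0.6494]
Step 46: x=[6.3027] v=[-0.6477]
Step 47: x=[6.2704] v=[-0.6452]
Step 48: x=[6.2383] v=[-0.6418]
Step 49: x=[6.2064] v=[-0.6376]
Step 50: x=[6.1748] v=[-0.6326]
v[0] did not become non-negative within 50 steps; using fallback time=2.5000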